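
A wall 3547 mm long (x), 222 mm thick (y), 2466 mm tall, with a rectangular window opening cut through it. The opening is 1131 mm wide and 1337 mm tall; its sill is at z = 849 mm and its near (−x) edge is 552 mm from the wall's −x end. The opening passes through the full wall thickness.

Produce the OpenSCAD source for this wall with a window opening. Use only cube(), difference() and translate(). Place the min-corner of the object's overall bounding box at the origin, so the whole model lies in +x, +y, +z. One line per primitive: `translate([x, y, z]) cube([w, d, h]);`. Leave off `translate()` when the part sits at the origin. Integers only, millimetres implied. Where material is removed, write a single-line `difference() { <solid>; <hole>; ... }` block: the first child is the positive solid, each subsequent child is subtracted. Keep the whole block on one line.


difference() { cube([3547, 222, 2466]); translate([552, 0, 849]) cube([1131, 222, 1337]); }


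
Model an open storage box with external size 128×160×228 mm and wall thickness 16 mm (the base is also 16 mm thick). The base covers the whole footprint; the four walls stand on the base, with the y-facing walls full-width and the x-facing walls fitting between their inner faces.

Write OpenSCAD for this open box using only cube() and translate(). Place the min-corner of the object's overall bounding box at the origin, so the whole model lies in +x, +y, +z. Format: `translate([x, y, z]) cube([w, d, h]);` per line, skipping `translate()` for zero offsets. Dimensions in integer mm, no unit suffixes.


cube([128, 160, 16]);
translate([0, 0, 16]) cube([128, 16, 212]);
translate([0, 144, 16]) cube([128, 16, 212]);
translate([0, 16, 16]) cube([16, 128, 212]);
translate([112, 16, 16]) cube([16, 128, 212]);


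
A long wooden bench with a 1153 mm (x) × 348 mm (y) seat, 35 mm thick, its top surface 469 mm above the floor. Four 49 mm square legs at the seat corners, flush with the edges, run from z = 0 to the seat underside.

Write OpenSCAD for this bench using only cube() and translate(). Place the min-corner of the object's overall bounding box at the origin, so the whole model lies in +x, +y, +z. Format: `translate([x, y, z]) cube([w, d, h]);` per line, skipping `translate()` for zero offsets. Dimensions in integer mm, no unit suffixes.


// leg_h = 469 − 35 = 434
translate([0, 0, 434]) cube([1153, 348, 35]);
cube([49, 49, 434]);
translate([0, 299, 0]) cube([49, 49, 434]);
translate([1104, 0, 0]) cube([49, 49, 434]);
translate([1104, 299, 0]) cube([49, 49, 434]);


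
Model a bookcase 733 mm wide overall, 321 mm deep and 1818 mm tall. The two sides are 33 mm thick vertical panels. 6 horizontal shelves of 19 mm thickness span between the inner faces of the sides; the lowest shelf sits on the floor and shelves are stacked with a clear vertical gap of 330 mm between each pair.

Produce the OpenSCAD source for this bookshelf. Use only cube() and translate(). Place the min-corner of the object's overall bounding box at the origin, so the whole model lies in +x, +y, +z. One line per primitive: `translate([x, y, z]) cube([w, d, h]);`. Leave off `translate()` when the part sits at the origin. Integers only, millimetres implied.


cube([33, 321, 1818]);
translate([700, 0, 0]) cube([33, 321, 1818]);
translate([33, 0, 0]) cube([667, 321, 19]);
translate([33, 0, 349]) cube([667, 321, 19]);
translate([33, 0, 698]) cube([667, 321, 19]);
translate([33, 0, 1047]) cube([667, 321, 19]);
translate([33, 0, 1396]) cube([667, 321, 19]);
translate([33, 0, 1745]) cube([667, 321, 19]);


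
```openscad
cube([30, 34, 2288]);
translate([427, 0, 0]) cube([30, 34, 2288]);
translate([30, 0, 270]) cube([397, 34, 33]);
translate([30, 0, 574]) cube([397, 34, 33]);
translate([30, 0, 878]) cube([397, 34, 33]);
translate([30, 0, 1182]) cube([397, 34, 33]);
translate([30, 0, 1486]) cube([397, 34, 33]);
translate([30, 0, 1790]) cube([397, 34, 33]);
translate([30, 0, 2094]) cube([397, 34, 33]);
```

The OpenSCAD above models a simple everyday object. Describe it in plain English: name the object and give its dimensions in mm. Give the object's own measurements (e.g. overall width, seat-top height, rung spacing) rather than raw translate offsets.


A straight ladder. Two 30×34 mm vertical rails, 2288 mm tall, stand 457 mm apart (outside-to-outside) with their front faces coplanar on the −y side. 7 rungs, each 34 mm deep and 33 mm tall, span between the inner faces of the rails, front faces flush with the rails. The lowest rung's underside is at z = 270 mm and rungs are spaced 304 mm apart (underside to underside).


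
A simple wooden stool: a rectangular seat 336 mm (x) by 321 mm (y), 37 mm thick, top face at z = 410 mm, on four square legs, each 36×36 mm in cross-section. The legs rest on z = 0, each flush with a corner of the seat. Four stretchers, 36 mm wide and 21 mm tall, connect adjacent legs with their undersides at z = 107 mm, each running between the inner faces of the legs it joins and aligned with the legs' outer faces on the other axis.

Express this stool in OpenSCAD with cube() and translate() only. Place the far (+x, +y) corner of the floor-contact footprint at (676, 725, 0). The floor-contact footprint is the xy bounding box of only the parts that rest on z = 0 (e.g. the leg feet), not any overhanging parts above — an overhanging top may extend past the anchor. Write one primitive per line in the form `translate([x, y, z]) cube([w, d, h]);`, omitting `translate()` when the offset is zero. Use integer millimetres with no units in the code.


translate([340, 404, 373]) cube([336, 321, 37]);
translate([340, 404, 0]) cube([36, 36, 373]);
translate([640, 404, 0]) cube([36, 36, 373]);
translate([340, 689, 0]) cube([36, 36, 373]);
translate([640, 689, 0]) cube([36, 36, 373]);
translate([376, 404, 107]) cube([264, 36, 21]);
translate([376, 689, 107]) cube([264, 36, 21]);
translate([340, 440, 107]) cube([36, 249, 21]);
translate([640, 440, 107]) cube([36, 249, 21]);


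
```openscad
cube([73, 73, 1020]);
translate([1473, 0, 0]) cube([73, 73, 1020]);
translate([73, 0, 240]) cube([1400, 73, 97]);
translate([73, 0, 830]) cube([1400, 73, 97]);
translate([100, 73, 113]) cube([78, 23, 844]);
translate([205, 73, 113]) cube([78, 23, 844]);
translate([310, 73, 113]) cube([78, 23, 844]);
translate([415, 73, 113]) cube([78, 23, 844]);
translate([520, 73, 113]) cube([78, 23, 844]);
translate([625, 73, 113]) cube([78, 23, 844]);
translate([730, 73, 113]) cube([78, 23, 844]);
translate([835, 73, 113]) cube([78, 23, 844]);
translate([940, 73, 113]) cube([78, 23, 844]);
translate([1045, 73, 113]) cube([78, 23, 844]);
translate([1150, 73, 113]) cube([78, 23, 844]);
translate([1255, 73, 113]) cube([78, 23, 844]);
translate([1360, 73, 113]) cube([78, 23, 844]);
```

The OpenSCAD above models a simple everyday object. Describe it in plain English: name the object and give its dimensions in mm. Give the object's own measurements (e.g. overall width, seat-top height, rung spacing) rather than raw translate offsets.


A fence section. Two 73×73 mm posts, 1020 mm tall, stand on the floor with a clear span of 1400 mm between their inner faces. Two horizontal rails of 73×97 mm section span the gap between the posts with their undersides at z = 240 mm and z = 830 mm, flush with the posts' −y face. 13 pickets, each 78 mm wide, 23 mm thick and 844 mm tall, are fixed to the +y face of the rails with their bottoms at z = 113 mm, spaced across the span with a 27 mm gap after the −x post and between neighbouring pickets, with 35 mm left before the +x post.


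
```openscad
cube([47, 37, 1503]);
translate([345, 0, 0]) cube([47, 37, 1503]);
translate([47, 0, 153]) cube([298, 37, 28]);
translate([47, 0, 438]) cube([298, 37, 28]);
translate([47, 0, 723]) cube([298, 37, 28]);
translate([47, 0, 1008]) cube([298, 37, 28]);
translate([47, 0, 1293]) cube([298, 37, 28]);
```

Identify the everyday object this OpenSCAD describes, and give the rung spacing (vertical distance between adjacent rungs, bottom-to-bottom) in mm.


A ladder. The rung spacing is 285 mm.

Two tall 47×37 posts with 5 short bars between them — a ladder. Adjacent rungs sit at z = 153 and z = 438, so the spacing is 438 − 153 = 285 mm.


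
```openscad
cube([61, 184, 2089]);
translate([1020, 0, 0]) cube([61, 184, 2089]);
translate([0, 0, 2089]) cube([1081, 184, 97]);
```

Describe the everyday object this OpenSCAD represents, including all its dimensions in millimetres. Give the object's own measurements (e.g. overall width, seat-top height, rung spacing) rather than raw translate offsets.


A door frame. The clear opening is 959 mm wide and 2089 mm high. Two 61 mm wide jambs, 184 mm deep, stand either side of the opening from the floor to the top of the opening. A 97 mm thick head sits across the top of both jambs, spanning the full outside width of the frame.


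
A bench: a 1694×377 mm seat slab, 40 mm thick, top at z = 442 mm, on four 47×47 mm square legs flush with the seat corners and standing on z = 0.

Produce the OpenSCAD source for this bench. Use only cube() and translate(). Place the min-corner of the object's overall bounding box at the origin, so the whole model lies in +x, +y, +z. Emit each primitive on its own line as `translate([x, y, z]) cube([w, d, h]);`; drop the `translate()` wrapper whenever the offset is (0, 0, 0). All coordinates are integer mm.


translate([0, 0, 402]) cube([1694, 377, 40]);
cube([47, 47, 402]);
translate([0, 330, 0]) cube([47, 47, 402]);
translate([1647, 0, 0]) cube([47, 47, 402]);
translate([1647, 330, 0]) cube([47, 47, 402]);


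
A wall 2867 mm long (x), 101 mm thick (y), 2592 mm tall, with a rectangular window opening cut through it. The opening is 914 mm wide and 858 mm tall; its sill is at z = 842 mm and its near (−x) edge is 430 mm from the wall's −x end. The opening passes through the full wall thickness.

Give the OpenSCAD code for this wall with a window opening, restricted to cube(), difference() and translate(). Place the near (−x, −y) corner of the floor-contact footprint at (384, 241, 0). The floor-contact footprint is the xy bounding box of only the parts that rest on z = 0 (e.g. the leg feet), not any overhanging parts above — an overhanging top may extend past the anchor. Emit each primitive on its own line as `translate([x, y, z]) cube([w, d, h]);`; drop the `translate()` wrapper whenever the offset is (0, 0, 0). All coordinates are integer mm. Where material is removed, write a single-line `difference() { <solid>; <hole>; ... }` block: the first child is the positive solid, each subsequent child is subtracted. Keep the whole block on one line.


difference() { translate([384, 241, 0]) cube([2867, 101, 2592]); translate([814, 241, 842]) cube([914, 101, 858]); }


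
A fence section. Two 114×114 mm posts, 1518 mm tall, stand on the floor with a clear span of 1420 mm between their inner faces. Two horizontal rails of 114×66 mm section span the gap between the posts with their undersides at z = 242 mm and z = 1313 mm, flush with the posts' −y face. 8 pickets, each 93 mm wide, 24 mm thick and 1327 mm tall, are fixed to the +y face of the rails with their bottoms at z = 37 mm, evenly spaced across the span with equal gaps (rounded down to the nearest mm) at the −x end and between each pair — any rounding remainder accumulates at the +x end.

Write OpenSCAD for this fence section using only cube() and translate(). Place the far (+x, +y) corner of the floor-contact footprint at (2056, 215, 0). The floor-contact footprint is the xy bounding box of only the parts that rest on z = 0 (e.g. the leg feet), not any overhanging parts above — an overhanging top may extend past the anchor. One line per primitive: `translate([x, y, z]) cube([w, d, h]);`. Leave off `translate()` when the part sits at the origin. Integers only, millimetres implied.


translate([408, 101, 0]) cube([114, 114, 1518]);
translate([1942, 101, 0]) cube([114, 114, 1518]);
translate([522, 101, 242]) cube([1420, 114, 66]);
translate([522, 101, 1313]) cube([1420, 114, 66]);
translate([597, 215, 37]) cube([93, 24, 1327]);
translate([765, 215, 37]) cube([93, 24, 1327]);
translate([933, 215, 37]) cube([93, 24, 1327]);
translate([1101, 215, 37]) cube([93, 24, 1327]);
translate([1269, 215, 37]) cube([93, 24, 1327]);
translate([1437, 215, 37]) cube([93, 24, 1327]);
translate([1605, 215, 37]) cube([93, 24, 1327]);
translate([1773, 215, 37]) cube([93, 24, 1327]);


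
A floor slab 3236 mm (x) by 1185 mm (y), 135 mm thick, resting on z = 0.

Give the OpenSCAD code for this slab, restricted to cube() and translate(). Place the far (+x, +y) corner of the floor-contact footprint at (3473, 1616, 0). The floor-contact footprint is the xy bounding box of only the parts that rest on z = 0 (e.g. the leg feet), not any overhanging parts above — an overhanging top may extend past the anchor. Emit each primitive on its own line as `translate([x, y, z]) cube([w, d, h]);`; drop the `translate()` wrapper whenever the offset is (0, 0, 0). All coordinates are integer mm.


translate([237, 431, 0]) cube([3236, 1185, 135]);


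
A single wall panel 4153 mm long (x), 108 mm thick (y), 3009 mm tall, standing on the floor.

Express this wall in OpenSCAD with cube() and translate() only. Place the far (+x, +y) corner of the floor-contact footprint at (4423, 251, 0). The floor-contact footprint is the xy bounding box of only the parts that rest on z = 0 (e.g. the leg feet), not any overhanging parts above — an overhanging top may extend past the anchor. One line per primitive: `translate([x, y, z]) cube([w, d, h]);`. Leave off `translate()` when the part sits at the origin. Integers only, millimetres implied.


translate([270, 143, 0]) cube([4153, 108, 3009]);


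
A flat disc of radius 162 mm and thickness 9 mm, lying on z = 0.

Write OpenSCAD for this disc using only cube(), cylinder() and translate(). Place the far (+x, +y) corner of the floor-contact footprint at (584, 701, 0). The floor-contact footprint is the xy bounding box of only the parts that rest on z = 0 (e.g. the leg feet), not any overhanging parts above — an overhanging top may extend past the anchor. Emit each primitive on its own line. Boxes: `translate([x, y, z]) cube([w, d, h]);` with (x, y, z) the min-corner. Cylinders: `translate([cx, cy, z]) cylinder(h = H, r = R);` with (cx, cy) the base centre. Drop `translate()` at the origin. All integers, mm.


translate([422, 539, 0]) cylinder(h = 9, r = 162);


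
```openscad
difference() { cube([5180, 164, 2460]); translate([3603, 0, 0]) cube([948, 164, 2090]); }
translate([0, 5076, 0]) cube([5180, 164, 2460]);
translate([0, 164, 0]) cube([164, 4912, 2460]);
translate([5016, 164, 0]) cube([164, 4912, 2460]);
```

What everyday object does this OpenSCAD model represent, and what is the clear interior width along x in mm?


A single room. The interior width is 4852 mm.

Four walls enclosing a rectangle with a door in the front wall — a room. Outside width 5180 minus two 164 mm walls gives 4852 mm.


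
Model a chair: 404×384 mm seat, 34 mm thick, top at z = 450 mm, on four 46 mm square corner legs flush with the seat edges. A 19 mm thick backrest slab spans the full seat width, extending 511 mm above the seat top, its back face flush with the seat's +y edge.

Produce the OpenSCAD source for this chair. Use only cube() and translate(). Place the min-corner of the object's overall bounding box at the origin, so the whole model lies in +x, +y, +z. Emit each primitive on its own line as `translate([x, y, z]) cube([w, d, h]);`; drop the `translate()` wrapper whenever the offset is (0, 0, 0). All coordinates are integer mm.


translate([0, 0, 416]) cube([404, 384, 34]);
cube([46, 46, 416]);
translate([358, 0, 0]) cube([46, 46, 416]);
translate([0, 338, 0]) cube([46, 46, 416]);
translate([358, 338, 0]) cube([46, 46, 416]);
translate([0, 365, 450]) cube([404, 19, 511]);


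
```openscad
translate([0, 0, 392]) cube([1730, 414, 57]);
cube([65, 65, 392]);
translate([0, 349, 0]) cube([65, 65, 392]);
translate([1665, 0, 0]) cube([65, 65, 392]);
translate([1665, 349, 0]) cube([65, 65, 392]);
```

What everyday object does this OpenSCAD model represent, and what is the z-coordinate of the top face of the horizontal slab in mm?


A bench. The seat-top height is 449 mm.

A long slab on four corner posts — a bench. The slab sits at z = 392 with thickness 57, so the top is 392 + 57 = 449 mm.


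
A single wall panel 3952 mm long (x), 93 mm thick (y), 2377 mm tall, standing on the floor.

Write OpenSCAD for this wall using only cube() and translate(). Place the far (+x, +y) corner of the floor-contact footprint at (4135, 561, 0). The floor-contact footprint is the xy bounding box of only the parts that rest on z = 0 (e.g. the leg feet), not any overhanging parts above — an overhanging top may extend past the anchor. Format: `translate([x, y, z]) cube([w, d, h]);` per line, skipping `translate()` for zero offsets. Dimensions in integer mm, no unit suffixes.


translate([183, 468, 0]) cube([3952, 93, 2377]);


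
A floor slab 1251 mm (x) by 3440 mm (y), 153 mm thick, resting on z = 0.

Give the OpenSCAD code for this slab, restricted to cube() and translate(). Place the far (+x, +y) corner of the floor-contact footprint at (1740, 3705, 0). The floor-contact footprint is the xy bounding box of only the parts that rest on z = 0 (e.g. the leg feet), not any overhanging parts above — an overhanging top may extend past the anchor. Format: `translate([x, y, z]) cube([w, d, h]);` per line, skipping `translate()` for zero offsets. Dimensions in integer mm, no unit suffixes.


translate([489, 265, 0]) cube([1251, 3440, 153]);


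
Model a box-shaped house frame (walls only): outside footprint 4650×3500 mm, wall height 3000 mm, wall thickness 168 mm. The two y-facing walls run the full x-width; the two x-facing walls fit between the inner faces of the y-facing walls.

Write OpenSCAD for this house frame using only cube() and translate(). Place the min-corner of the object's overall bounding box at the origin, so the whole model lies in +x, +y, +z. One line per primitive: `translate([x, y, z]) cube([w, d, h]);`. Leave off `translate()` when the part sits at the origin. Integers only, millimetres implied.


cube([4650, 168, 3000]);
translate([0, 3332, 0]) cube([4650, 168, 3000]);
translate([0, 168, 0]) cube([168, 3164, 3000]);
translate([4482, 168, 0]) cube([168, 3164, 3000]);


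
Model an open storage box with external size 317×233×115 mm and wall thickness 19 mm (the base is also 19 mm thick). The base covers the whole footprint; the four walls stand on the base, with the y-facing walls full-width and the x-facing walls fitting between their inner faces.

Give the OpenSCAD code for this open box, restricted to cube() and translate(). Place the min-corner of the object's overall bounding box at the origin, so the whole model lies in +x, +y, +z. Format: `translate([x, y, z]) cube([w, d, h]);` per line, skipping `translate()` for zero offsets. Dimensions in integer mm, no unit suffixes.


cube([317, 233, 19]);
translate([0, 0, 19]) cube([317, 19, 96]);
translate([0, 214, 19]) cube([317, 19, 96]);
translate([0, 19, 19]) cube([19, 195, 96]);
translate([298, 19, 19]) cube([19, 195, 96]);


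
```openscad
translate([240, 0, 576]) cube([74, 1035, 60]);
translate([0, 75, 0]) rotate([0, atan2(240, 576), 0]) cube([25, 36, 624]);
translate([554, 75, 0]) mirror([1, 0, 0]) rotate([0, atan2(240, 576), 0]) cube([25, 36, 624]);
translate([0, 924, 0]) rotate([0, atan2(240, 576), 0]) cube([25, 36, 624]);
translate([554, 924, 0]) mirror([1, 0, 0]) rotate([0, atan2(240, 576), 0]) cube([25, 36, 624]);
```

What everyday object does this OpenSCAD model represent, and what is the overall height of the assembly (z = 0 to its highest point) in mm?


A sawhorse. The overall height is 636 mm.

A beam across two mirrored pairs of raked legs — a sawhorse. The beam's underside is at z = 576 (matching the legs' vertical rise in atan2(240, 576)) and the beam is 60 mm tall, so its top is at 576 + 60 = 636 mm. The raked legs top out at the beam's underside, so that is the highest point.


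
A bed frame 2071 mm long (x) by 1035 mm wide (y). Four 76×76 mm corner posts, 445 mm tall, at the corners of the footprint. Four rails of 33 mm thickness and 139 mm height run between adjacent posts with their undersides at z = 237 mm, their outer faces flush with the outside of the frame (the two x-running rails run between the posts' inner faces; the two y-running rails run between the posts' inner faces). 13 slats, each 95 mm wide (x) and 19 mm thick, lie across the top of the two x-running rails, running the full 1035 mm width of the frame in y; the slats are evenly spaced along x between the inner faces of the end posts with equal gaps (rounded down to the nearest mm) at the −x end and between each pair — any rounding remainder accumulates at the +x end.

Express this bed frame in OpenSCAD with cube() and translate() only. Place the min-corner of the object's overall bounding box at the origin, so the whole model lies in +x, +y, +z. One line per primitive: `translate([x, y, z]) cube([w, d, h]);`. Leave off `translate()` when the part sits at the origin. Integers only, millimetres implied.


cube([76, 76, 445]);
translate([0, 959, 0]) cube([76, 76, 445]);
translate([1995, 0, 0]) cube([76, 76, 445]);
translate([1995, 959, 0]) cube([76, 76, 445]);
translate([76, 0, 237]) cube([1919, 33, 139]);
translate([76, 1002, 237]) cube([1919, 33, 139]);
translate([0, 76, 237]) cube([33, 883, 139]);
translate([2038, 76, 237]) cube([33, 883, 139]);
translate([124, 0, 376]) cube([95, 1035, 19]);
translate([267, 0, 376]) cube([95, 1035, 19]);
translate([410, 0, 376]) cube([95, 1035, 19]);
translate([553, 0, 376]) cube([95, 1035, 19]);
translate([696, 0, 376]) cube([95, 1035, 19]);
translate([839, 0, 376]) cube([95, 1035, 19]);
translate([982, 0, 376]) cube([95, 1035, 19]);
translate([1125, 0, 376]) cube([95, 1035, 19]);
translate([1268, 0, 376]) cube([95, 1035, 19]);
translate([1411, 0, 376]) cube([95, 1035, 19]);
translate([1554, 0, 376]) cube([95, 1035, 19]);
translate([1697, 0, 376]) cube([95, 1035, 19]);
translate([1840, 0, 376]) cube([95, 1035, 19]);


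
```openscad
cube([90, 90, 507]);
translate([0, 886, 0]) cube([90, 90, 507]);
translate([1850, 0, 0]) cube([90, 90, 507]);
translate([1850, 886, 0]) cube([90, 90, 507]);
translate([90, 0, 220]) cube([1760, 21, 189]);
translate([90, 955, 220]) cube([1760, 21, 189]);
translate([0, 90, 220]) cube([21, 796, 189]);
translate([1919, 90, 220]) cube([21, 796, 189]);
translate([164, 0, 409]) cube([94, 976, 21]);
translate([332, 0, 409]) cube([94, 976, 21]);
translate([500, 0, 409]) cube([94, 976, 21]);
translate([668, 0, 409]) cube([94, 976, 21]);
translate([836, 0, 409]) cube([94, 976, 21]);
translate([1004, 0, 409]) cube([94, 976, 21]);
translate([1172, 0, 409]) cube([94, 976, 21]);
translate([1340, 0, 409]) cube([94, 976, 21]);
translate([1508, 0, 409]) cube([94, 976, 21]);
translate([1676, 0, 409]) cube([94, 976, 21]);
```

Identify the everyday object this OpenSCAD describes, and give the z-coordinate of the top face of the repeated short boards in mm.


A bed frame. The slat-top height is 430 mm.

Four posts, four rails, and a row of slats — a bed frame. Slats sit on the rails at z = 220 + 189 = 409; with slat thickness 21, the top is 430 mm.


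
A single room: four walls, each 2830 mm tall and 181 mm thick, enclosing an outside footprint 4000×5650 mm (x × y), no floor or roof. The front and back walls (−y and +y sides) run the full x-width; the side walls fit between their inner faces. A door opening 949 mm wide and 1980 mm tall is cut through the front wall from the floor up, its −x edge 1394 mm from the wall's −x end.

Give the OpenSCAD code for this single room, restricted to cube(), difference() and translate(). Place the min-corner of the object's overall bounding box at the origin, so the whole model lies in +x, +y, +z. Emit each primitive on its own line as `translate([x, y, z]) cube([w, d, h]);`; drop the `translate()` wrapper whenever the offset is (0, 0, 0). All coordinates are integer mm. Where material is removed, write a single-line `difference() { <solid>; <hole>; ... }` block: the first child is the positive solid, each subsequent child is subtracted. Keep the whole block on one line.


difference() { cube([4000, 181, 2830]); translate([1394, 0, 0]) cube([949, 181, 1980]); }
translate([0, 5469, 0]) cube([4000, 181, 2830]);
translate([0, 181, 0]) cube([181, 5288, 2830]);
translate([3819, 181, 0]) cube([181, 5288, 2830]);


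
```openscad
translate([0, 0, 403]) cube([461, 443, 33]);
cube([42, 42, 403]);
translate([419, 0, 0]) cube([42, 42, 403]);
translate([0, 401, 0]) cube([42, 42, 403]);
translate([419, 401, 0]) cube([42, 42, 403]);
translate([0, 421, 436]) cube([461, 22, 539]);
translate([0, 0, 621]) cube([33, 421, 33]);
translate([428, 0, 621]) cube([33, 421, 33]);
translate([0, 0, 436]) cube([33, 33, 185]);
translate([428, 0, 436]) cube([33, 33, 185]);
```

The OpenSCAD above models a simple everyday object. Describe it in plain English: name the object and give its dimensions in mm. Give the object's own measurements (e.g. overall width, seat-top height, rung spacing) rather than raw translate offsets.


A chair. The seat is a 461×443×33 mm slab with its top at z = 436 mm, on four 42×42 mm corner legs (flush with the seat edges, standing on z = 0). A flat backrest 22 mm thick, 539 mm tall, spans the full seat width and rises from the seat top along its +y edge, rear face flush with the rear of the seat. Two armrests of 33×33 mm section run along each side from the seat's front edge to the front of the backrest, top faces 218 mm above the seat top and outer faces flush with the seat's x-edges; a 33×33 mm post under the front of each armrest stands on the seat at the front corner.


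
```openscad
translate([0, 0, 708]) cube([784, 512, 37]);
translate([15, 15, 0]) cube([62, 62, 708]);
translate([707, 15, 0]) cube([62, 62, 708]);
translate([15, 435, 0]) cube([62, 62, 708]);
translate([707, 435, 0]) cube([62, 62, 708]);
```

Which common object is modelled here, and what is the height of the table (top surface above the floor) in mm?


A table. The table height is 745 mm.

A 784×512×37 slab sits at z = 708 on four 62 mm square posts — a table. The top surface is at 708 + 37 = 745 mm.


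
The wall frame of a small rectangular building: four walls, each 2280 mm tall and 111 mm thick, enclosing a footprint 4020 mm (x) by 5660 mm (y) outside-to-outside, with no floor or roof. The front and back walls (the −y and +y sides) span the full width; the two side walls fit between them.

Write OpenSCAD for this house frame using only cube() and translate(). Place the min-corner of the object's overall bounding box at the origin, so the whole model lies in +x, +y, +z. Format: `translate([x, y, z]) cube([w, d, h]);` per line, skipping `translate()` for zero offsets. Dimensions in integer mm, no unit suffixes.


cube([4020, 111, 2280]);
translate([0, 5549, 0]) cube([4020, 111, 2280]);
translate([0, 111, 0]) cube([111, 5438, 2280]);
translate([3909, 111, 0]) cube([111, 5438, 2280]);


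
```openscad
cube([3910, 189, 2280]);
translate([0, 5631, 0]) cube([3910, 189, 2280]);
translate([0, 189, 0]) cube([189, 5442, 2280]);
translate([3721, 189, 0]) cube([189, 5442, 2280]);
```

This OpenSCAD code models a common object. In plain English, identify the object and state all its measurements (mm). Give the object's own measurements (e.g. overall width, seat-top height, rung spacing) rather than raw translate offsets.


The wall frame of a small rectangular building: four walls, each 2280 mm tall and 189 mm thick, enclosing a footprint 3910 mm (x) by 5820 mm (y) outside-to-outside, with no floor or roof. The front and back walls (the −y and +y sides) span the full width; the two side walls fit between them.


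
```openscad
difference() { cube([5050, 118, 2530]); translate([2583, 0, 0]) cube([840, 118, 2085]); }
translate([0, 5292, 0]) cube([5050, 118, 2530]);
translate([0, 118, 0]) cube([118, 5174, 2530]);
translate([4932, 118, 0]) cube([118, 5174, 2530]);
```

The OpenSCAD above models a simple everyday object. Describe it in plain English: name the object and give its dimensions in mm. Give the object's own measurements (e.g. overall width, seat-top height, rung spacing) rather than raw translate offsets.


A single room: four walls, each 2530 mm tall and 118 mm thick, enclosing an outside footprint 5050×5410 mm (x × y), no floor or roof. The front and back walls (−y and +y sides) run the full x-width; the side walls fit between their inner faces. A door opening 840 mm wide and 2085 mm tall is cut through the front wall from the floor up, its −x edge 2583 mm from the wall's −x end.


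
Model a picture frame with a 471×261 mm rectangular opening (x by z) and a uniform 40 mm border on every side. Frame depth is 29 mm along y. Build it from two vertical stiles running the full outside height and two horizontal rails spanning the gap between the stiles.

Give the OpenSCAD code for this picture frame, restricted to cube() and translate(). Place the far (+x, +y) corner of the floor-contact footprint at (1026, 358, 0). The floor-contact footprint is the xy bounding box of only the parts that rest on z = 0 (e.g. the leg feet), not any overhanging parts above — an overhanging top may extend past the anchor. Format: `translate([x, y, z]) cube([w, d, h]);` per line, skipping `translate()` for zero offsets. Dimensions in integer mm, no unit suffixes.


translate([475, 329, 0]) cube([40, 29, 341]);
translate([986, 329, 0]) cube([40, 29, 341]);
translate([515, 329, 0]) cube([471, 29, 40]);
translate([515, 329, 301]) cube([471, 29, 40]);


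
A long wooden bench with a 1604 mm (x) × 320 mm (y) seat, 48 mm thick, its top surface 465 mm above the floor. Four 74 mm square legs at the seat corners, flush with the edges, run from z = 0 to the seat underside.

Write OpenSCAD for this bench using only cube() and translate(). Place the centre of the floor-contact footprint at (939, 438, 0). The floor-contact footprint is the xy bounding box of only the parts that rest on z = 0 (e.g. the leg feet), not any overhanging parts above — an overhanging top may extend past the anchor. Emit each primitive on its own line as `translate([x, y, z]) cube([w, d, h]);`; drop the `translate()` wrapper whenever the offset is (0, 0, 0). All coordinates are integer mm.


translate([137, 278, 417]) cube([1604, 320, 48]);
translate([137, 278, 0]) cube([74, 74, 417]);
translate([137, 524, 0]) cube([74, 74, 417]);
translate([1667, 278, 0]) cube([74, 74, 417]);
translate([1667, 524, 0]) cube([74, 74, 417]);


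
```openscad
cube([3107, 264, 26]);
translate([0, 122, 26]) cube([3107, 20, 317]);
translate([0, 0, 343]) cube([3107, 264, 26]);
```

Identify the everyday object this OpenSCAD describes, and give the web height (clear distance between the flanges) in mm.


An I-beam. The web height is 317 mm.

Two wide flanges with a thin centred web — an I-beam. Overall 369 mm minus two 26 mm flanges gives a web of 369 − 2·26 = 317 mm.


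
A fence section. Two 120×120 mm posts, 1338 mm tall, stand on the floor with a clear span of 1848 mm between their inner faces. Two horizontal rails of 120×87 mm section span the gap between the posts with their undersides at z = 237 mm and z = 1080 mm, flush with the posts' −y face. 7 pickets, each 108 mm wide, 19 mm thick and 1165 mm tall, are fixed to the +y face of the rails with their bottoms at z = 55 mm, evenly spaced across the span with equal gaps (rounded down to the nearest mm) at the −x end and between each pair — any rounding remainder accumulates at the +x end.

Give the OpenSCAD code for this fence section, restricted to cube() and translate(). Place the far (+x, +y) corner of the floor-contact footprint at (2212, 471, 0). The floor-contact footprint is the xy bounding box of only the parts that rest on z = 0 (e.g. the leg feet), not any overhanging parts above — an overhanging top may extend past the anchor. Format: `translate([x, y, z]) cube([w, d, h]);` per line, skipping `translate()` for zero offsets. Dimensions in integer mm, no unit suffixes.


translate([124, 351, 0]) cube([120, 120, 1338]);
translate([2092, 351, 0]) cube([120, 120, 1338]);
translate([244, 351, 237]) cube([1848, 120, 87]);
translate([244, 351, 1080]) cube([1848, 120, 87]);
translate([380, 471, 55]) cube([108, 19, 1165]);
translate([624, 471, 55]) cube([108, 19, 1165]);
translate([868, 471, 55]) cube([108, 19, 1165]);
translate([1112, 471, 55]) cube([108, 19, 1165]);
translate([1356, 471, 55]) cube([108, 19, 1165]);
translate([1600, 471, 55]) cube([108, 19, 1165]);
translate([1844, 471, 55]) cube([108, 19, 1165]);


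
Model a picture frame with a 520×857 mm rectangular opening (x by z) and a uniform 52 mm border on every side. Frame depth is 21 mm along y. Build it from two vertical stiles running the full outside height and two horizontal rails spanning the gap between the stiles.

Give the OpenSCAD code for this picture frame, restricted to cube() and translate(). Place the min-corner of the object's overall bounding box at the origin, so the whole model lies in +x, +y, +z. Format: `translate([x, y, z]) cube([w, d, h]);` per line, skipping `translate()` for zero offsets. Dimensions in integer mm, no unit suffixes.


cube([52, 21, 961]);
translate([572, 0, 0]) cube([52, 21, 961]);
translate([52, 0, 0]) cube([520, 21, 52]);
translate([52, 0, 909]) cube([520, 21, 52]);


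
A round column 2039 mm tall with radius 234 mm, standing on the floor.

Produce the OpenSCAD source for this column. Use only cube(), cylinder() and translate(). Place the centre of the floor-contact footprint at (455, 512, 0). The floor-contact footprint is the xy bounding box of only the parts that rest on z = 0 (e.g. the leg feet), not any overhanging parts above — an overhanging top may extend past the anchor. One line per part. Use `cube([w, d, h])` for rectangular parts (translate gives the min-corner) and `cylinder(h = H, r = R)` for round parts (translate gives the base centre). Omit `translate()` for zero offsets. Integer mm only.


translate([455, 512, 0]) cylinder(h = 2039, r = 234);


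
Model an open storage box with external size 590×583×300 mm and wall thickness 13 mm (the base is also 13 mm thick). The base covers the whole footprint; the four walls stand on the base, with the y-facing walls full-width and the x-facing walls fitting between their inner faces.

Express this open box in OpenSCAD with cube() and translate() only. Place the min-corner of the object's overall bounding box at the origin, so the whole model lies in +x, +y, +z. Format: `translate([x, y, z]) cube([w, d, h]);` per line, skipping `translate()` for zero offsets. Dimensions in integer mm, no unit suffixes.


cube([590, 583, 13]);
translate([0, 0, 13]) cube([590, 13, 287]);
translate([0, 570, 13]) cube([590, 13, 287]);
translate([0, 13, 13]) cube([13, 557, 287]);
translate([577, 13, 13]) cube([13, 557, 287]);


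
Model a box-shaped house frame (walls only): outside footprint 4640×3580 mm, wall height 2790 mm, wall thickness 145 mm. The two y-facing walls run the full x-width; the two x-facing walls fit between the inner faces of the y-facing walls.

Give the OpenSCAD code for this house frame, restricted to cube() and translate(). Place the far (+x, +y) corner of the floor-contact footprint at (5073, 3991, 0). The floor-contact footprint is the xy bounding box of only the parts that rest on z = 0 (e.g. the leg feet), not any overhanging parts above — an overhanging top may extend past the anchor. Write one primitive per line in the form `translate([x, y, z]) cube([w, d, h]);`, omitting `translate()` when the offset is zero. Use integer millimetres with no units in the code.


translate([433, 411, 0]) cube([4640, 145, 2790]);
translate([433, 3846, 0]) cube([4640, 145, 2790]);
translate([433, 556, 0]) cube([145, 3290, 2790]);
translate([4928, 556, 0]) cube([145, 3290, 2790]);


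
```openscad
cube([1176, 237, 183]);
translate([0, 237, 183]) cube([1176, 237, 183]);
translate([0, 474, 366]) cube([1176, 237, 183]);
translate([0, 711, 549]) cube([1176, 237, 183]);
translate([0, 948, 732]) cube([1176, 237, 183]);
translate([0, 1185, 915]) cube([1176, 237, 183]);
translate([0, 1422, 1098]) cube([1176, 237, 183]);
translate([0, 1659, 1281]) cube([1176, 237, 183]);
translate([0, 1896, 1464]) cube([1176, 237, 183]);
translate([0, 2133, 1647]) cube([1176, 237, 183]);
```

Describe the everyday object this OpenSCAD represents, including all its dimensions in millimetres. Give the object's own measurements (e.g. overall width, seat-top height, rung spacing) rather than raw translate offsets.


A straight staircase of 10 solid steps. Each step is 1176 mm wide (x), 237 mm deep (y, the going) and 183 mm tall (the rise). The first step rests on the floor; each subsequent step sits one going further in +y and one rise higher in +z, directly behind and above the previous step with no overlap.


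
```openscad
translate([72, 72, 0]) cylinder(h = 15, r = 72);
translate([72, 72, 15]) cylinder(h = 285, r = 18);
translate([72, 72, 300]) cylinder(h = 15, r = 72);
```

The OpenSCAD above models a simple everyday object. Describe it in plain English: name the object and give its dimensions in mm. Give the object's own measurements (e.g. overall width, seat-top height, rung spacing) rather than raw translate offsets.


A spool: two coaxial disc flanges of radius 72 mm and thickness 15 mm, joined by a core cylinder of radius 18 mm and height 285 mm. The lower flange rests on z = 0 and the three cylinders share a vertical axis.


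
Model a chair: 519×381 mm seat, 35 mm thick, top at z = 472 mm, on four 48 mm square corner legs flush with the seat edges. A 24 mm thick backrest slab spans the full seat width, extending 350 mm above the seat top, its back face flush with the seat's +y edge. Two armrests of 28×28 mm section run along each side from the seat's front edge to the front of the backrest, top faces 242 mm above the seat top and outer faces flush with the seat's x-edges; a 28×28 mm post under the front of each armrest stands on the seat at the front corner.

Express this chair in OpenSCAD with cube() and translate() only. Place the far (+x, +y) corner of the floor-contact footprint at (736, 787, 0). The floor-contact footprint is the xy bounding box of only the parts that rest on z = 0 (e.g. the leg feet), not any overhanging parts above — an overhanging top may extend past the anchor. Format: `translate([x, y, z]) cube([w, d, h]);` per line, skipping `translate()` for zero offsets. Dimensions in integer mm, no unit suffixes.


translate([217, 406, 437]) cube([519, 381, 35]);
translate([217, 406, 0]) cube([48, 48, 437]);
translate([688, 406, 0]) cube([48, 48, 437]);
translate([217, 739, 0]) cube([48, 48, 437]);
translate([688, 739, 0]) cube([48, 48, 437]);
translate([217, 763, 472]) cube([519, 24, 350]);
translate([217, 406, 686]) cube([28, 357, 28]);
translate([708, 406, 686]) cube([28, 357, 28]);
translate([217, 406, 472]) cube([28, 28, 214]);
translate([708, 406, 472]) cube([28, 28, 214]);


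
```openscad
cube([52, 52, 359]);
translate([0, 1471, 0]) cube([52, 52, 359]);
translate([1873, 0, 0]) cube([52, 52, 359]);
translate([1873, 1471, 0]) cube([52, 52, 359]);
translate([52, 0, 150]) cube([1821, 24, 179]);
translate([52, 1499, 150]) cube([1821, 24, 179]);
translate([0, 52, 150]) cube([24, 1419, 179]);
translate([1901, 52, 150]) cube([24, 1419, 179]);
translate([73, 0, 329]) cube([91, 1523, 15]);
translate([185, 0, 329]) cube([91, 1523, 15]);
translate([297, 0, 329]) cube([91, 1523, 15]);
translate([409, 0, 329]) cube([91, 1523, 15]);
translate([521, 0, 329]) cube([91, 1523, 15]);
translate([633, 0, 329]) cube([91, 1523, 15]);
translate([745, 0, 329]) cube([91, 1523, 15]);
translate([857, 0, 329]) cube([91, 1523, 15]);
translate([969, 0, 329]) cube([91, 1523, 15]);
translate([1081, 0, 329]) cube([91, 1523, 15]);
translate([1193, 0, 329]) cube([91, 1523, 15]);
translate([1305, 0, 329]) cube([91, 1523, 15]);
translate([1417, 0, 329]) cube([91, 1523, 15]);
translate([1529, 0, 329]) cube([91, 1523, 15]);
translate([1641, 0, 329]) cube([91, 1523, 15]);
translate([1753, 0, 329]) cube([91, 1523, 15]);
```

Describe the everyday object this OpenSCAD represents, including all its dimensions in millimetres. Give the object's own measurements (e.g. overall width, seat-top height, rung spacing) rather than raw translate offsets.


A bed frame 1925 mm long (x) by 1523 mm wide (y). Four 52×52 mm corner posts, 359 mm tall, at the corners of the footprint. Four rails of 24 mm thickness and 179 mm height run between adjacent posts with their undersides at z = 150 mm, their outer faces flush with the outside of the frame (the two x-running rails run between the posts' inner faces; the two y-running rails run between the posts' inner faces). 16 slats, each 91 mm wide (x) and 15 mm thick, lie across the top of the two x-running rails, running the full 1523 mm width of the frame in y; along x they sit between the end posts with a 21 mm gap after the −x posts and between neighbouring slats, leaving 29 mm before the +x posts.
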